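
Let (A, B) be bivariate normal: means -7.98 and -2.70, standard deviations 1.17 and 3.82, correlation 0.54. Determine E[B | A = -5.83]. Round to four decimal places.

The regression of B on A has slope ρ·σ_B/σ_A and passes through (μ_A, μ_B).
E[B | A=-5.83] = -2.70 + (0.54)·(3.82/1.17)·(-5.83 − (-7.98)) = -2.70 + (1.76308)·(2.15) = 1.0906.

1.0906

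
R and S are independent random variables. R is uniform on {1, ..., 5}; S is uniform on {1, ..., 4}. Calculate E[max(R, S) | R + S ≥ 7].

P(R + S ≥ 7) = 3/10.
Summing max(R,S)·P(x,y) over outcomes with R + S ≥ 7 gives 27/20.
E[max(R, S) | R + S ≥ 7] = (27/20) / (3/10) = 9/2.

9/2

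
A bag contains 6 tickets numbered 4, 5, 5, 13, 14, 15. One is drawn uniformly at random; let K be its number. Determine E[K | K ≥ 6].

P(K ≥ 6) = 1/2.
Σ over the event: 13·1/6 + 14·1/6 + 15·1/6 = 7.
E[K | K ≥ 6] = (7) / (1/2) = 14.

14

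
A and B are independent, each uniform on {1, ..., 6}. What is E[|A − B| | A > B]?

P(A > B) = 5/12.
Summing |A−B|·P(x,y) over outcomes with A > B gives 35/36.
E[|A − B| | A > B] = (35/36) / (5/12) = 7/3.

7/3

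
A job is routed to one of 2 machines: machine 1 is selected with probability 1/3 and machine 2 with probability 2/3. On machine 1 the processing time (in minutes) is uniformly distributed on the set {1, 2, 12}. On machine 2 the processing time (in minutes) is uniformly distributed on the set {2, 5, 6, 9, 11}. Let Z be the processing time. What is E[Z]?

E[Z | machine 1] = (1+2+12)/3 = 5.
E[Z | machine 2] = (2+5+6+9+11)/5 = 33/5.
E[Z] = (1/3)·(5) + (2/3)·(33/5) = 91/15.

91/15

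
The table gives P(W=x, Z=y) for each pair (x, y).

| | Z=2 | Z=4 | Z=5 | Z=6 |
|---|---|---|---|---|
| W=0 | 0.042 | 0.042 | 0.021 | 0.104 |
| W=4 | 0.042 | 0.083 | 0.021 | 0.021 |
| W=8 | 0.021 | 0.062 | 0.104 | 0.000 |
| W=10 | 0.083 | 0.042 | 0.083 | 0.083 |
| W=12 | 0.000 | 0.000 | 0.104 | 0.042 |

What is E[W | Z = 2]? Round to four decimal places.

6.2021

P(Z = 2) = 0.188.
Σ W·P over the event = 0·(0.042) + 4·(0.042) + 8·(0.021) + 10·(0.083) = 1.166.
E[W | Z = 2] = (1.166) / (0.188) = 6.2021.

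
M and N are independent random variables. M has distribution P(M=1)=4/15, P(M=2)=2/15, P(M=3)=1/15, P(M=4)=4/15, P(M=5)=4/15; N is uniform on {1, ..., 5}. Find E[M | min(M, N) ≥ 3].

13/3

P(min(M, N) ≥ 3) = 9/25.
Summing M·P(x,y) over outcomes with min(M, N) ≥ 3 gives 39/25.
E[M | min(M, N) ≥ 3] = (39/25) / (9/25) = 13/3.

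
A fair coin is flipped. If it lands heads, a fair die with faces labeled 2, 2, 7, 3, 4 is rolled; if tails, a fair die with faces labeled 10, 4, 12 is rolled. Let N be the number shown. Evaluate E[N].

92/15

E[N | heads] = (2+2+7+3+4)/5 = 18/5.
E[N | tails] = (10+4+12)/3 = 26/3.
By the law of total expectation,
E[N] = (1/2)·(18/5) + (1/2)·(26/3) = 92/15.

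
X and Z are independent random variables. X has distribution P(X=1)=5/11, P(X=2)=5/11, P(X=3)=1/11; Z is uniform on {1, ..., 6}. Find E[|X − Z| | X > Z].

P(X > Z) = 7/66.
Summing |X−Z|·P(x,y) over outcomes with X > Z gives 4/33.
E[|X − Z| | X > Z] = (4/33) / (7/66) = 8/7.

8/7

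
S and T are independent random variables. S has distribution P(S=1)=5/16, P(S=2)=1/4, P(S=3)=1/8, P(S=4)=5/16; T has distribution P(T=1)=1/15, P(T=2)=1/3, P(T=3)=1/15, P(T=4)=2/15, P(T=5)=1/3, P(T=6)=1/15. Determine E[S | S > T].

184/51

P(S > T) = 17/80.
Summing S·P(x,y) over outcomes with S > T gives 23/30.
E[S | S > T] = (23/30) / (17/80) = 184/51.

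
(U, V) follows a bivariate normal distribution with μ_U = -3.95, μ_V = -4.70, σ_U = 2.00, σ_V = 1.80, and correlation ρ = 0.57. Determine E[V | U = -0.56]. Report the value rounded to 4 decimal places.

-2.9609

The regression of V on U has slope ρ·σ_V/σ_U and passes through (μ_U, μ_V).
E[V | U=-0.56] = -4.70 + (0.57)·(1.80/2.00)·(-0.56 − (-3.95)) = -4.70 + (0.513)·(3.39) = -2.9609.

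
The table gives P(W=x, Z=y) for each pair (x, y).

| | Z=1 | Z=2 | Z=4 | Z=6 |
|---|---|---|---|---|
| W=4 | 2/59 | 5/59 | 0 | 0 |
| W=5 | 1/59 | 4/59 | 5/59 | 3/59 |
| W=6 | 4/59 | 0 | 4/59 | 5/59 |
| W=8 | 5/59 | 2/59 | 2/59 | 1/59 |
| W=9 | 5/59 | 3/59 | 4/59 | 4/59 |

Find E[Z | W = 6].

P(W = 6) = 13/59.
Σ Z·P over the event = 1·(4/59) + 4·(4/59) + 6·(5/59) = 50/59.
E[Z | W = 6] = (50/59) / (13/59) = 50/13.

50/13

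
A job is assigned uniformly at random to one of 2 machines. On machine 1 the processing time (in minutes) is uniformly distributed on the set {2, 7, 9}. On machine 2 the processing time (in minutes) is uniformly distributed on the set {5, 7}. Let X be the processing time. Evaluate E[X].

6

E[X | machine 1] = (2+7+9)/3 = 6.
E[X | machine 2] = (5+7)/2 = 6.
By the law of total expectation,
E[X] = (1/2)·(6) + (1/2)·(6) = 6.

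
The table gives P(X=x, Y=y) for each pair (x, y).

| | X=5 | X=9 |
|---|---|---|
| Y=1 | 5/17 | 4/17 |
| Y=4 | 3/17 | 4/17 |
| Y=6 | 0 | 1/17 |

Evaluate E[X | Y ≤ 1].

P(Y ≤ 1) = 9/17.
Σ X·P over the event = 5·(5/17) + 9·(4/17) = 61/17.
E[X | Y ≤ 1] = (61/17) / (9/17) = 61/9.

61/9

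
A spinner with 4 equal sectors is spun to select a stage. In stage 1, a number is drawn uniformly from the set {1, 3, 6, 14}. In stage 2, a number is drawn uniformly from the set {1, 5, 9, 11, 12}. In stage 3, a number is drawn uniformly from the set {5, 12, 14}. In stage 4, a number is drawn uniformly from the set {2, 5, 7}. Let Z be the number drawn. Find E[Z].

143/20

E[Z | stage 1] = (1+3+6+14)/4 = 6.
E[Z | stage 2] = (1+5+9+11+12)/5 = 38/5.
E[Z | stage 3] = (5+12+14)/3 = 31/3.
E[Z | stage 4] = (2+5+7)/3 = 14/3.
E[Z] = (1/4)·(6) + (1/4)·(38/5) + (1/4)·(31/3) + (1/4)·(14/3) = 143/20.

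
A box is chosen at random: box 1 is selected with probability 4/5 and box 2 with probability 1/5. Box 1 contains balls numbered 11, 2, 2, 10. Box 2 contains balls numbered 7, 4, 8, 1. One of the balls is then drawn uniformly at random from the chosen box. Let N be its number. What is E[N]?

6

E[N | box 1] = (11+2+2+10)/4 = 25/4.
E[N | box 2] = (7+4+8+1)/4 = 5.
E[N] = (4/5)·(25/4) + (1/5)·(5) = 6.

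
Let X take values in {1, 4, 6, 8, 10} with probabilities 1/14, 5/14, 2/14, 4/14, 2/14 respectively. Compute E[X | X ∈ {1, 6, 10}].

P(X ∈ {1, 6, 10}) = 5/14.
Σ over the event: 1·1/14 + 6·1/7 + 10·1/7 = 33/14.
E[X | X ∈ {1, 6, 10}] = (33/14) / (5/14) = 33/5.

33/5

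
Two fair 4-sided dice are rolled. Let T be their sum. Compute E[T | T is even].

5

P(T is even) = 1/2.
Σ over the event: 2·1/16 + 4·3/16 + 6·3/16 + 8·1/16 = 5/2.
E[T | T is even] = (5/2) / (1/2) = 5.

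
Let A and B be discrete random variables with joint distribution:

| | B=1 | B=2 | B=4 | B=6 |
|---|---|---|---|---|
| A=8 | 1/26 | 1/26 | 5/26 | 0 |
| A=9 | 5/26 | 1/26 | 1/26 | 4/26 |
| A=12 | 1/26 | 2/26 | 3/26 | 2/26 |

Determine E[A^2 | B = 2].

P(B = 2) = 2/13.
Summing A^2·P(A=x,B=y) over the conditioning event gives 433/26.
E[A^2 | B = 2] = (433/26) / (2/13) = 433/4.

433/4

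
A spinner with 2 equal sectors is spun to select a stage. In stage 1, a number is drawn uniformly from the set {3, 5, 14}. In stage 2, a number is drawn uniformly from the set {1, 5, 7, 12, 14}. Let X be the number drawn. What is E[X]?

E[X | stage 1] = (3+5+14)/3 = 22/3.
E[X | stage 2] = (1+5+7+12+14)/5 = 39/5.
By the law of total expectation,
E[X] = (1/2)·(22/3) + (1/2)·(39/5) = 227/30.

227/30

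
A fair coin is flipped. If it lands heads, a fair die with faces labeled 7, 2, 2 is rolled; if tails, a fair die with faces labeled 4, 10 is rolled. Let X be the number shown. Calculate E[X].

E[X | heads] = (7+2+2)/3 = 11/3.
E[X | tails] = (4+10)/2 = 7.
By the law of total expectation,
E[X] = (1/2)·(11/3) + (1/2)·(7) = 16/3.

16/3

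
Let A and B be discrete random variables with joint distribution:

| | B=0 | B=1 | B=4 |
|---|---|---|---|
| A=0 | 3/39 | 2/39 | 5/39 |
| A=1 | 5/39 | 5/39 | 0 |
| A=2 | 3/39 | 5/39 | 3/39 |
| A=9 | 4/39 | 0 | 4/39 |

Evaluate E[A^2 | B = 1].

P(B = 1) = 4/13.
Summing A^2·P(A=x,B=y) over the conditioning event gives 25/39.
E[A^2 | B = 1] = (25/39) / (4/13) = 25/12.

25/12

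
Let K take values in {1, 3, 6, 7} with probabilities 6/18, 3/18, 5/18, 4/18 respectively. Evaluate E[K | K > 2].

67/12

P(K > 2) = 2/3.
Σ over the event: 3·1/6 + 6·5/18 + 7·2/9 = 67/18.
E[K | K > 2] = (67/18) / (2/3) = 67/12.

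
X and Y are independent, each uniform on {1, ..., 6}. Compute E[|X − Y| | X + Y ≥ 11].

2/3

Outcomes with X + Y ≥ 11: (5,6), (6,5), (6,6), each with probability 1/36.
E[|X − Y| | X + Y ≥ 11] = (1 + 1 + 0) / 3 = 2/3.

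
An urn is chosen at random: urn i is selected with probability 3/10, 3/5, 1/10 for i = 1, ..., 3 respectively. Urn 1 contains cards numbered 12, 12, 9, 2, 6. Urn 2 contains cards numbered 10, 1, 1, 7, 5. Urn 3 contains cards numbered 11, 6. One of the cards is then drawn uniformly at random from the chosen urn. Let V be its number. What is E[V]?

E[V | urn 1] = (12+12+9+2+6)/5 = 41/5.
E[V | urn 2] = (10+1+1+7+5)/5 = 24/5.
E[V | urn 3] = (11+6)/2 = 17/2.
E[V] = (3/10)·(41/5) + (3/5)·(24/5) + (1/10)·(17/2) = 619/100.

619/100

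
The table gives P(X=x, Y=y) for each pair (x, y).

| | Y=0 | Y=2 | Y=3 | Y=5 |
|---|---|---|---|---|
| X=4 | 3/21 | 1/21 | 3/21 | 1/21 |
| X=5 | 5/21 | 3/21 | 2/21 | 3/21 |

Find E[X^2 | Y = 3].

98/5

P(Y = 3) = 5/21.
Σ X^2·P over the event = 16·(3/21) + 25·(2/21) = 14/3.
E[X^2 | Y = 3] = (14/3) / (5/21) = 98/5.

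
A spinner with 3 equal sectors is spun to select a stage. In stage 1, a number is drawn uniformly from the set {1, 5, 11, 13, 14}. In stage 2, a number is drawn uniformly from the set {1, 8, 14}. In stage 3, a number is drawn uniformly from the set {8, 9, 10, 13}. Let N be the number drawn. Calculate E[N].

E[N | stage 1] = (1+5+11+13+14)/5 = 44/5.
E[N | stage 2] = (1+8+14)/3 = 23/3.
E[N | stage 3] = (8+9+10+13)/4 = 10.
E[N] = (1/3)·(44/5) + (1/3)·(23/3) + (1/3)·(10) = 397/45.

397/45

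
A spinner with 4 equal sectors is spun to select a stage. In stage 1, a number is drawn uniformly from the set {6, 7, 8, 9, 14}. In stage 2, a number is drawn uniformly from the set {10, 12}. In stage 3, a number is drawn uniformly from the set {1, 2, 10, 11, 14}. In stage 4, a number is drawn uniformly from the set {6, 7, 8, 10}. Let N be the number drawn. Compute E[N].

E[N | stage 1] = (6+7+8+9+14)/5 = 44/5.
E[N | stage 2] = (10+12)/2 = 11.
E[N | stage 3] = (1+2+10+11+14)/5 = 38/5.
E[N | stage 4] = (6+7+8+10)/4 = 31/4.
By the law of total expectation,
E[N] = (1/4)·(44/5) + (1/4)·(11) + (1/4)·(38/5) + (1/4)·(31/4) = 703/80.

703/80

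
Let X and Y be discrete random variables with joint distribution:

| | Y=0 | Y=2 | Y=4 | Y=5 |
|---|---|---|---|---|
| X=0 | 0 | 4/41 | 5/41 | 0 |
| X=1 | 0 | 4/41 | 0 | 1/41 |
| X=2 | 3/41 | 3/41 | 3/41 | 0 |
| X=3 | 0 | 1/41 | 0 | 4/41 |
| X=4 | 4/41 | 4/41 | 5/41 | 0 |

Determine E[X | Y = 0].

P(Y = 0) = 7/41.
Σ X·P over the event = 2·(3/41) + 4·(4/41) = 22/41.
E[X | Y = 0] = (22/41) / (7/41) = 22/7.

22/7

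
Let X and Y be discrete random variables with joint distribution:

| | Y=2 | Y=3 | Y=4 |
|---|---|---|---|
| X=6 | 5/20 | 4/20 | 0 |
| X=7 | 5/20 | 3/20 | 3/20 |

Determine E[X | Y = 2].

13/2

P(Y = 2) = 1/2.
Summing X·P(X=x,Y=y) over the conditioning event gives 13/4.
E[X | Y = 2] = (13/4) / (1/2) = 13/2.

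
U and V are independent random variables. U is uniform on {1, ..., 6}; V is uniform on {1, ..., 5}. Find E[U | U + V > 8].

P(U + V > 8) = 1/5.
Summing U·P(x,y) over outcomes with U + V > 8 gives 16/15.
E[U | U + V > 8] = (16/15) / (1/5) = 16/3.

16/3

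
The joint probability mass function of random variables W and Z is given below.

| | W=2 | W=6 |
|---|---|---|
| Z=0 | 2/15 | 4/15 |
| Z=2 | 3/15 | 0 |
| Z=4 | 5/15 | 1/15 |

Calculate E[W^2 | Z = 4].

P(Z = 4) = 2/5.
Σ W^2·P over the event = 4·(5/15) + 36·(1/15) = 56/15.
E[W^2 | Z = 4] = (56/15) / (2/5) = 28/3.

28/3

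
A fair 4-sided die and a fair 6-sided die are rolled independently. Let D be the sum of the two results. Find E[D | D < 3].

P(D < 3) = 1/24.
Σ over the event: 2·1/24 = 1/12.
E[D | D < 3] = (1/12) / (1/24) = 2.

2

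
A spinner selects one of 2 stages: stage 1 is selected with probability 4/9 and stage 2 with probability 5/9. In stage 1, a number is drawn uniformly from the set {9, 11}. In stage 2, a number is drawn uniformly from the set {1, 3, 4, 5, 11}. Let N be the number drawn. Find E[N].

64/9

E[N | stage 1] = (9+11)/2 = 10.
E[N | stage 2] = (1+3+4+5+11)/5 = 24/5.
E[N] = (4/9)·(10) + (5/9)·(24/5) = 64/9.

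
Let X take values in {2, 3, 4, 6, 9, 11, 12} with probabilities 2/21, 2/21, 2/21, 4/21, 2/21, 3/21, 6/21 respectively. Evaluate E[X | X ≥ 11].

35/3

P(X ≥ 11) = 3/7.
Σ over the event: 11·1/7 + 12·2/7 = 5.
E[X | X ≥ 11] = (5) / (3/7) = 35/3.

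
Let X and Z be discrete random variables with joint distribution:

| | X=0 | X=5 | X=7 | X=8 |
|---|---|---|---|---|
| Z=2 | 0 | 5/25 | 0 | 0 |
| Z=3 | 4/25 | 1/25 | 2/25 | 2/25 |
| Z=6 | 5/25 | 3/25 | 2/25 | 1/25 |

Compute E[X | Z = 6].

P(Z = 6) = 11/25.
Σ X·P over the event = 0·(5/25) + 5·(3/25) + 7·(2/25) + 8·(1/25) = 37/25.
E[X | Z = 6] = (37/25) / (11/25) = 37/11.

37/11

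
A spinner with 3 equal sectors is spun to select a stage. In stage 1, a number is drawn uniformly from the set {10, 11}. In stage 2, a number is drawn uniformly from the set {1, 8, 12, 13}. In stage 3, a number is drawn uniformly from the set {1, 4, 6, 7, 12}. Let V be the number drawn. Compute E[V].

25/3

E[V | stage 1] = (10+11)/2 = 21/2.
E[V | stage 2] = (1+8+12+13)/4 = 17/2.
E[V | stage 3] = (1+4+6+7+12)/5 = 6.
By the law of total expectation,
E[V] = (1/3)·(21/2) + (1/3)·(17/2) + (1/3)·(6) = 25/3.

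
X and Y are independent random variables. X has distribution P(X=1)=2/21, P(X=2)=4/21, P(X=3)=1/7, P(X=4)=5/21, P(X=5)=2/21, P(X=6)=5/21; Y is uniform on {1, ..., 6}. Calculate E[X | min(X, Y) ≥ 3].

23/5

P(min(X, Y) ≥ 3) = 10/21.
Summing X·P(x,y) over outcomes with min(X, Y) ≥ 3 gives 46/21.
E[X | min(X, Y) ≥ 3] = (46/21) / (10/21) = 23/5.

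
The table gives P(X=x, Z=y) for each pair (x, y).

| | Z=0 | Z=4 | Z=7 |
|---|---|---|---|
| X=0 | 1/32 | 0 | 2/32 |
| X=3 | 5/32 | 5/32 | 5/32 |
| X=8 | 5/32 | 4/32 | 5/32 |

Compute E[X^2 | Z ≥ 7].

P(Z ≥ 7) = 3/8.
Σ X^2·P over the event = 0·(2/32) + 9·(5/32) + 64·(5/32) = 365/32.
E[X^2 | Z ≥ 7] = (365/32) / (3/8) = 365/12.

365/12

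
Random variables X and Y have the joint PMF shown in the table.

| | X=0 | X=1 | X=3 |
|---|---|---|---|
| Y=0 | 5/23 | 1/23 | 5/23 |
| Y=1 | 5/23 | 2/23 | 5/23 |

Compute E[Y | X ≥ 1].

7/13

P(X ≥ 1) = 13/23.
Σ Y·P over the event = 0·(1/23) + 1·(2/23) + 0·(5/23) + 1·(5/23) = 7/23.
E[Y | X ≥ 1] = (7/23) / (13/23) = 7/13.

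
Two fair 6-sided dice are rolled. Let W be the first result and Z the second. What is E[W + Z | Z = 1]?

9/2

P(Z = 1) = 1/6.
Summing (W+Z)·P(x,y) over outcomes with Z = 1 gives 3/4.
E[W + Z | Z = 1] = (3/4) / (1/6) = 9/2.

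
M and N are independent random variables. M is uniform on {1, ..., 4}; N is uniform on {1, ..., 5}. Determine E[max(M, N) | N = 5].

5

Outcomes with N = 5: (1,5), (2,5), (3,5), (4,5), each with probability 1/20.
E[max(M, N) | N = 5] = (5 + 5 + 5 + 5) / 4 = 5.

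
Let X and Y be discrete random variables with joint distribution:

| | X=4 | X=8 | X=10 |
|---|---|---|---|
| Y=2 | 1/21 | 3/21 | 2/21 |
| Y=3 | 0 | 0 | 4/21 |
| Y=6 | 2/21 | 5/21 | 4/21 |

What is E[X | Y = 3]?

10

P(Y = 3) = 4/21.
Σ X·P over the event = 10·(4/21) = 40/21.
E[X | Y = 3] = (40/21) / (4/21) = 10.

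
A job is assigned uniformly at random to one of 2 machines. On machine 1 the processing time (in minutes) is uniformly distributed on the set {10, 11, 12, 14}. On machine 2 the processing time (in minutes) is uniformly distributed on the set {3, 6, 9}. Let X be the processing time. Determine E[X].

E[X | machine 1] = (10+11+12+14)/4 = 47/4.
E[X | machine 2] = (3+6+9)/3 = 6.
By the law of total expectation,
E[X] = (1/2)·(47/4) + (1/2)·(6) = 71/8.

71/8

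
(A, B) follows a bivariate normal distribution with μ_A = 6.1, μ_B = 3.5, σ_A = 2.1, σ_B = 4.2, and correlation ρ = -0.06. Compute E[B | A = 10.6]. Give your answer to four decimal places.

2.9600

The regression of B on A has slope ρ·σ_B/σ_A and passes through (μ_A, μ_B).
E[B | A=10.6] = 3.5 + (-0.06)·(4.2/2.1)·(10.6 − (6.1)) = 3.5 + (-0.12)·(4.5) = 2.9600.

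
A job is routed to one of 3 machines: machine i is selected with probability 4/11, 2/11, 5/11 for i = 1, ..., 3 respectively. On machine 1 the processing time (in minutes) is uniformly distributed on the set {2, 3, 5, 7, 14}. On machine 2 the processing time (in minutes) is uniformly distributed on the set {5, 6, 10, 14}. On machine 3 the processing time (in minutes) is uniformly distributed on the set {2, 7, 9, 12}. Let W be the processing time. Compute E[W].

E[W | machine 1] = (2+3+5+7+14)/5 = 31/5.
E[W | machine 2] = (5+6+10+14)/4 = 35/4.
E[W | machine 3] = (2+7+9+12)/4 = 15/2.
By the law of total expectation,
E[W] = (4/11)·(31/5) + (2/11)·(35/4) + (5/11)·(15/2) = 399/55.

399/55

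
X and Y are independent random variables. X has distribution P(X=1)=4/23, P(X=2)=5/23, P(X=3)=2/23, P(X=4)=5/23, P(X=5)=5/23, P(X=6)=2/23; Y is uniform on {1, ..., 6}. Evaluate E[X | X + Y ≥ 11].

P(X + Y ≥ 11) = 3/46.
Summing X·P(x,y) over outcomes with X + Y ≥ 11 gives 49/138.
E[X | X + Y ≥ 11] = (49/138) / (3/46) = 49/9.

49/9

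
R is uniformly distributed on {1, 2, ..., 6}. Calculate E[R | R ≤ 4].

Given R ≤ 4, R is equally likely to be any of {1, 2, 3, 4}.
E[R | R ≤ 4] = (1 + 2 + 3 + 4) / 4 = 5/2.

5/2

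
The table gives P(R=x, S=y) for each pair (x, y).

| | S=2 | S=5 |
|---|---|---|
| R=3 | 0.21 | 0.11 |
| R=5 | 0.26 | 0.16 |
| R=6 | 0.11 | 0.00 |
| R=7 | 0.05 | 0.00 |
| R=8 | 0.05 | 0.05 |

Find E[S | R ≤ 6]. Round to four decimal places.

2.9529

P(R ≤ 6) = 0.85.
Σ S·P over the event = 2·(0.21) + 5·(0.11) + 2·(0.26) + 5·(0.16) + 2·(0.11) = 2.51.
E[S | R ≤ 6] = (2.51) / (0.85) = 2.9529.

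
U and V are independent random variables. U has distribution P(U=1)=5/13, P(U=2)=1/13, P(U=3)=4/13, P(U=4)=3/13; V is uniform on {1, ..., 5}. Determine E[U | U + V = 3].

7/6

P(U + V = 3) = 6/65.
Summing U·P(x,y) over outcomes with U + V = 3 gives 7/65.
E[U | U + V = 3] = (7/65) / (6/65) = 7/6.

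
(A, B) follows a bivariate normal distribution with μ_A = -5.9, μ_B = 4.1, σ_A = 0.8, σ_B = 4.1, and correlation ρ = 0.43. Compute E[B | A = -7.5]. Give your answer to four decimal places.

For a bivariate normal, E[B | A=x] = μ_B + ρ·(σ_B/σ_A)·(x − μ_A).
E[B | A=-7.5] = 4.1 + (0.43)·(4.1/0.8)·(-7.5 − (-5.9)) = 4.1 + (2.20375)·(-1.6) = 0.5740.

0.5740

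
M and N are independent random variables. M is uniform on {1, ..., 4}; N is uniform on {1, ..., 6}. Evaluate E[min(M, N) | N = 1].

1

P(N = 1) = 1/6.
Summing min(M,N)·P(x,y) over outcomes with N = 1 gives 1/6.
E[min(M, N) | N = 1] = (1/6) / (1/6) = 1.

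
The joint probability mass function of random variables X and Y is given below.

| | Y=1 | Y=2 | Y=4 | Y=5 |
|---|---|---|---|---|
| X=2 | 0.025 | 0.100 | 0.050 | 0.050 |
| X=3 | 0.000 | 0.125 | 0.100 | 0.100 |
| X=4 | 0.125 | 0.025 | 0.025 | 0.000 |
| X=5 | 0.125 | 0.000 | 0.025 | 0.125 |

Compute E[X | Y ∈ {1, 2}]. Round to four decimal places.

P(Y ∈ {1, 2}) = 0.525.
Summing X·P(X=x,Y=y) over the conditioning event gives 1.850.
E[X | Y ∈ {1, 2}] = (1.850) / (0.525) = 3.5238.

3.5238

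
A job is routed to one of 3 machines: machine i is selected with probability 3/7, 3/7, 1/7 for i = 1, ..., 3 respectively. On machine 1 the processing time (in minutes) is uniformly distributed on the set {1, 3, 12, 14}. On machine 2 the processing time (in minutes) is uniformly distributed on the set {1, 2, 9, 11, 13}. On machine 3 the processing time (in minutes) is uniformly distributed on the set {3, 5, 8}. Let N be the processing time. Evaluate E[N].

1483/210

E[N | machine 1] = (1+3+12+14)/4 = 15/2.
E[N | machine 2] = (1+2+9+11+13)/5 = 36/5.
E[N | machine 3] = (3+5+8)/3 = 16/3.
E[N] = (3/7)·(15/2) + (3/7)·(36/5) + (1/7)·(16/3) = 1483/210.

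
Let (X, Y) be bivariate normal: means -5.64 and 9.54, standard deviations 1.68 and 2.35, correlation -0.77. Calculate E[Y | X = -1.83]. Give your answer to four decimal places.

For a bivariate normal, E[Y | X=x] = μ_Y + ρ·(σ_Y/σ_X)·(x − μ_X).
E[Y | X=-1.83] = 9.54 + (-0.77)·(2.35/1.68)·(-1.83 − (-5.64)) = 9.54 + (-1.07708)·(3.81) = 5.4363.

5.4363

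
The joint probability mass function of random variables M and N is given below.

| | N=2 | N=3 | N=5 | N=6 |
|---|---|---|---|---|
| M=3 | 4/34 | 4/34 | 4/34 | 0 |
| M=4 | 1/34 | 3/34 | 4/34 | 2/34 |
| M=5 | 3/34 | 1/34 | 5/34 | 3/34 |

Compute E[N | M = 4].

P(M = 4) = 5/17.
Σ N·P over the event = 2·(1/34) + 3·(3/34) + 5·(4/34) + 6·(2/34) = 43/34.
E[N | M = 4] = (43/34) / (5/17) = 43/10.

43/10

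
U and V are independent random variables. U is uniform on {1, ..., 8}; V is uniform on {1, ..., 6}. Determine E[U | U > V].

P(U > V) = 9/16.
Summing U·P(x,y) over outcomes with U > V gives 10/3.
E[U | U > V] = (10/3) / (9/16) = 160/27.

160/27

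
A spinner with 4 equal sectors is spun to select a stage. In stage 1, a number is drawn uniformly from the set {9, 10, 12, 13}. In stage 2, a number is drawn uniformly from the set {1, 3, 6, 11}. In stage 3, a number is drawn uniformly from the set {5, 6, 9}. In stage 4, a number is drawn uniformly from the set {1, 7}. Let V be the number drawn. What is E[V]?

323/48

E[V | stage 1] = (9+10+12+13)/4 = 11.
E[V | stage 2] = (1+3+6+11)/4 = 21/4.
E[V | stage 3] = (5+6+9)/3 = 20/3.
E[V | stage 4] = (1+7)/2 = 4.
By the law of total expectation,
E[V] = (1/4)·(11) + (1/4)·(21/4) + (1/4)·(20/3) + (1/4)·(4) = 323/48.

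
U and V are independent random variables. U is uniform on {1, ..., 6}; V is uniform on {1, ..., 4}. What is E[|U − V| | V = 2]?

Outcomes with V = 2: (1,2), (2,2), (3,2), (4,2), (5,2), (6,2), each with probability 1/24.
E[|U − V| | V = 2] = (1 + 0 + 1 + 2 + 3 + 4) / 6 = 11/6.

11/6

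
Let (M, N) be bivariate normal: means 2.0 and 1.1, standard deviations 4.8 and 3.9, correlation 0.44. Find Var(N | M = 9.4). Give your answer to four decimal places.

12.2653

For a bivariate normal, Var(N | M=x) = σ_N²(1 − ρ²).
Var(N | M=9.4) = (3.9)²·(1 − (0.44)²) = 15.21·0.8064 = 12.2653.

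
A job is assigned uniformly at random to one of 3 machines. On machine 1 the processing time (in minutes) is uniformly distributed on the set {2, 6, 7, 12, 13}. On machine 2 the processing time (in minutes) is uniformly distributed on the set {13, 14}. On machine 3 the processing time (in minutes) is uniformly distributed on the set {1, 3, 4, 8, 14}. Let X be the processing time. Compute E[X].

E[X | machine 1] = (2+6+7+12+13)/5 = 8.
E[X | machine 2] = (13+14)/2 = 27/2.
E[X | machine 3] = (1+3+4+8+14)/5 = 6.
E[X] = (1/3)·(8) + (1/3)·(27/2) + (1/3)·(6) = 55/6.

55/6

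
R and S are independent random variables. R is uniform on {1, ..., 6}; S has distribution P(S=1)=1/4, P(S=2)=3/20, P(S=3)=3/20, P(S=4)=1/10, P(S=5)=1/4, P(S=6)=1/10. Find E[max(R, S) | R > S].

P(R > S) = 11/24.
Summing max(R,S)·P(x,y) over outcomes with R > S gives 251/120.
E[max(R, S) | R > S] = (251/120) / (11/24) = 251/55.

251/55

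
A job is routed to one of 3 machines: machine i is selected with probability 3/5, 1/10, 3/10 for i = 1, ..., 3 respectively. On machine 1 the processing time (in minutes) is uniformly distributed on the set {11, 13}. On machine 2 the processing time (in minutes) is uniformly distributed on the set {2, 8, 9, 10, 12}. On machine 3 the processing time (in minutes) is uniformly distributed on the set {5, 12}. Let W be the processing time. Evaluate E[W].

1057/100

E[W | machine 1] = (11+13)/2 = 12.
E[W | machine 2] = (2+8+9+10+12)/5 = 41/5.
E[W | machine 3] = (5+12)/2 = 17/2.
By the law of total expectation,
E[W] = (3/5)·(12) + (1/10)·(41/5) + (3/10)·(17/2) = 1057/100.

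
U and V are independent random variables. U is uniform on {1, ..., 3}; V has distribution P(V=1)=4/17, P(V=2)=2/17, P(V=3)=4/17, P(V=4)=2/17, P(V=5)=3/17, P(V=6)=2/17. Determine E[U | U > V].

P(U > V) = 10/51.
Summing U·P(x,y) over outcomes with U > V gives 26/51.
E[U | U > V] = (26/51) / (10/51) = 13/5.

13/5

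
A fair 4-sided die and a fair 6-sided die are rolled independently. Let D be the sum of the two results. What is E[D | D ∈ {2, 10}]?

6

P(D ∈ {2, 10}) = 1/12.
Σ over the event: 2·1/24 + 10·1/24 = 1/2.
E[D | D ∈ {2, 10}] = (1/2) / (1/12) = 6.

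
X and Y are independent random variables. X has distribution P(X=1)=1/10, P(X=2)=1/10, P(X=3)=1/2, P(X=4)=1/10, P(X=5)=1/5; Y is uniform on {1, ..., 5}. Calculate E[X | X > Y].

P(X > Y) = 11/25.
Summing X·P(x,y) over outcomes with X > Y gives 42/25.
E[X | X > Y] = (42/25) / (11/25) = 42/11.

42/11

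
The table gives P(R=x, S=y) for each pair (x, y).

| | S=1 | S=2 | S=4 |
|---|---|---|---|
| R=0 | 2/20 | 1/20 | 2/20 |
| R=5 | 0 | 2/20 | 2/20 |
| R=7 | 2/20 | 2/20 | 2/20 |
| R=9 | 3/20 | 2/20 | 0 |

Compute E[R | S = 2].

P(S = 2) = 7/20.
Σ R·P over the event = 0·(1/20) + 5·(2/20) + 7·(2/20) + 9·(2/20) = 21/10.
E[R | S = 2] = (21/10) / (7/20) = 6.

6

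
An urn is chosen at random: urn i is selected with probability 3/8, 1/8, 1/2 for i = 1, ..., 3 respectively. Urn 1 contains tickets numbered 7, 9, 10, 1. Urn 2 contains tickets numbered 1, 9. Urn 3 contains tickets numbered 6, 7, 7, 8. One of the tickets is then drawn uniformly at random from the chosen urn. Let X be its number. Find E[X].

E[X | urn 1] = (7+9+10+1)/4 = 27/4.
E[X | urn 2] = (1+9)/2 = 5.
E[X | urn 3] = (6+7+7+8)/4 = 7.
By the law of total expectation,
E[X] = (3/8)·(27/4) + (1/8)·(5) + (1/2)·(7) = 213/32.

213/32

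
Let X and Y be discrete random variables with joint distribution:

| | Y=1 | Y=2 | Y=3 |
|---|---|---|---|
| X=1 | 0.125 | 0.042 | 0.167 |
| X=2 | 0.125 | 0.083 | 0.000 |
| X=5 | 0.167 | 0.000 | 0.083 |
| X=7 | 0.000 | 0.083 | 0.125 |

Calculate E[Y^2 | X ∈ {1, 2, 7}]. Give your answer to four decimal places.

4.9467

P(X ∈ {1, 2, 7}) = 0.750.
Σ Y^2·P over the event = 1·(0.125) + 4·(0.042) + 9·(0.167) + 1·(0.125) + 4·(0.083) + 4·(0.083) + 9·(0.125) = 3.710.
E[Y^2 | X ∈ {1, 2, 7}] = (3.710) / (0.750) = 4.9467.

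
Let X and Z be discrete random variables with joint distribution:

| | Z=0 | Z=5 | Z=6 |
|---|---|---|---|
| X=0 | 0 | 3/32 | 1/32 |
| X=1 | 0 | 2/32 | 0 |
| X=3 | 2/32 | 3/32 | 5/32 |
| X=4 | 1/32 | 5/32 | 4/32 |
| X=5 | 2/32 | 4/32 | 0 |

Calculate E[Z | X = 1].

P(X = 1) = 1/16.
Summing Z·P(X=x,Z=y) over the conditioning event gives 5/16.
E[Z | X = 1] = (5/16) / (1/16) = 5.

5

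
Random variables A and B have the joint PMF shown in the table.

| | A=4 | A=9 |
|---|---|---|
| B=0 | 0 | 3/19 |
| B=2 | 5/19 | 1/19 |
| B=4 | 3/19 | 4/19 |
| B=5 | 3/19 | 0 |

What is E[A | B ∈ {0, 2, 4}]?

P(B ∈ {0, 2, 4}) = 16/19.
Summing A·P(A=x,B=y) over the conditioning event gives 104/19.
E[A | B ∈ {0, 2, 4}] = (104/19) / (16/19) = 13/2.

13/2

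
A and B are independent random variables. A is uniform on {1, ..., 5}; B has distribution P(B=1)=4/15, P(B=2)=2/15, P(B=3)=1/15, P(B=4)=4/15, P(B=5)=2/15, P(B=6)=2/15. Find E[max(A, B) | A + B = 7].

52/11

P(A + B = 7) = 11/75.
Summing max(A,B)·P(x,y) over outcomes with A + B = 7 gives 52/75.
E[max(A, B) | A + B = 7] = (52/75) / (11/75) = 52/11.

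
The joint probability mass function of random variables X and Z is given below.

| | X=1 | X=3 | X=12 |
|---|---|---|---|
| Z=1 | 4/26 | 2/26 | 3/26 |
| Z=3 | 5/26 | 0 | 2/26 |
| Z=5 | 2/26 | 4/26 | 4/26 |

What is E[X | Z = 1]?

46/9

P(Z = 1) = 9/26.
Σ X·P over the event = 1·(4/26) + 3·(2/26) + 12·(3/26) = 23/13.
E[X | Z = 1] = (23/13) / (9/26) = 46/9.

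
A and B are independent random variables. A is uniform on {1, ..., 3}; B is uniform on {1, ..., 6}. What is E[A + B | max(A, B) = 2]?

Outcomes with max(A, B) = 2: (1,2), (2,1), (2,2), each with probability 1/18.
E[A + B | max(A, B) = 2] = (3 + 3 + 4) / 3 = 10/3.

10/3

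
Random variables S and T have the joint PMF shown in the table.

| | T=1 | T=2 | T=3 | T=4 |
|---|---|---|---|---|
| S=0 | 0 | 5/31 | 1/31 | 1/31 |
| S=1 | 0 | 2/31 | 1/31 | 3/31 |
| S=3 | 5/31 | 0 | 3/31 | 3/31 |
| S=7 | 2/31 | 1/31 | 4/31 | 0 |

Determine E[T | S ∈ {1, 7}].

35/13

P(S ∈ {1, 7}) = 13/31.
Σ T·P over the event = 2·(2/31) + 3·(1/31) + 4·(3/31) + 1·(2/31) + 2·(1/31) + 3·(4/31) = 35/31.
E[T | S ∈ {1, 7}] = (35/31) / (13/31) = 35/13.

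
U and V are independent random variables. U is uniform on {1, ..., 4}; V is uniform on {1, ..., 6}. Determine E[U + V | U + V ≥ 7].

8

Outcomes with U + V ≥ 7: (1,6), (2,5), (2,6), (3,4), (3,5), (3,6), (4,3), (4,4), (4,5), (4,6), each with probability 1/24.
E[U + V | U + V ≥ 7] = (7 + 7 + 8 + 7 + 8 + 9 + 7 + 8 + 9 + 10) / 10 = 8.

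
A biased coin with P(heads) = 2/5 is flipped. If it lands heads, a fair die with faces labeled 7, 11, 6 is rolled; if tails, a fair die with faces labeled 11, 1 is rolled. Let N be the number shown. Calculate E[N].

E[N | heads] = (7+11+6)/3 = 8.
E[N | tails] = (11+1)/2 = 6.
By the law of total expectation,
E[N] = (2/5)·(8) + (3/5)·(6) = 34/5.

34/5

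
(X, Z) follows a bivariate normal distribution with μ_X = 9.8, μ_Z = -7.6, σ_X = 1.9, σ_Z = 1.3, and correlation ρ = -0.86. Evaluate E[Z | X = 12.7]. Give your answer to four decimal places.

E[Z | X=x] = μ_Z + ρ(σ_Z/σ_X)(x − μ_X) for jointly normal variables.
E[Z | X=12.7] = -7.6 + (-0.86)·(1.3/1.9)·(12.7 − (9.8)) = -7.6 + (-0.58842)·(2.9) = -9.3064.

-9.3064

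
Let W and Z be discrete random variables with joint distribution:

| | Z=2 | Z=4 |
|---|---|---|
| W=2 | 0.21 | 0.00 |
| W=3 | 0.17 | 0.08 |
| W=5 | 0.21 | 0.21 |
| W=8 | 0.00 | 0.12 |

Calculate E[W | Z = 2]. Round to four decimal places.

P(Z = 2) = 0.59.
Σ W·P over the event = 2·(0.21) + 3·(0.17) + 5·(0.21) = 1.98.
E[W | Z = 2] = (1.98) / (0.59) = 3.3559.

3.3559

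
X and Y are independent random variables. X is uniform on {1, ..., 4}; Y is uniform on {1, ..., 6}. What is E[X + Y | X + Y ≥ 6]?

52/7

P(X + Y ≥ 6) = 7/12.
Summing (X+Y)·P(x,y) over outcomes with X + Y ≥ 6 gives 13/3.
E[X + Y | X + Y ≥ 6] = (13/3) / (7/12) = 52/7.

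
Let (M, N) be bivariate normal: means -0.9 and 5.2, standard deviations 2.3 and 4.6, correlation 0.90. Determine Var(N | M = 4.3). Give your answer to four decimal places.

Var(N | M=x) = (1 − ρ²)·σ_N².
Var(N | M=4.3) = (4.6)²·(1 − (0.90)²) = 21.16·0.19 = 4.0204.

4.0204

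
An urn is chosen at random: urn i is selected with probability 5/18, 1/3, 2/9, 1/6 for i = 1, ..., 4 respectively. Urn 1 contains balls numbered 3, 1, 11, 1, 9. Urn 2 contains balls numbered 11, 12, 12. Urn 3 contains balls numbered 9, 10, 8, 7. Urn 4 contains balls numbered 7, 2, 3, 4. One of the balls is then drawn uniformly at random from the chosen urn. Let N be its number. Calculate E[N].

E[N | urn 1] = (3+1+11+1+9)/5 = 5.
E[N | urn 2] = (11+12+12)/3 = 35/3.
E[N | urn 3] = (9+10+8+7)/4 = 17/2.
E[N | urn 4] = (7+2+3+4)/4 = 4.
By the law of total expectation,
E[N] = (5/18)·(5) + (1/3)·(35/3) + (2/9)·(17/2) + (1/6)·(4) = 47/6.

47/6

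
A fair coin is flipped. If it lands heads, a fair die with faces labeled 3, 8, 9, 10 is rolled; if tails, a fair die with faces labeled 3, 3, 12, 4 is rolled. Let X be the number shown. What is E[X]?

E[X | heads] = (3+8+9+10)/4 = 15/2.
E[X | tails] = (3+3+12+4)/4 = 11/2.
By the law of total expectation,
E[X] = (1/2)·(15/2) + (1/2)·(11/2) = 13/2.

13/2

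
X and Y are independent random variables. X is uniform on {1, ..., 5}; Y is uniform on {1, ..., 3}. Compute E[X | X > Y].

35/9

Outcomes with X > Y: (2,1), (3,1), (3,2), (4,1), (4,2), (4,3), (5,1), (5,2), (5,3), each with probability 1/15.
E[X | X > Y] = (2 + 3 + 3 + 4 + 4 + 4 + 5 + 5 + 5) / 9 = 35/9.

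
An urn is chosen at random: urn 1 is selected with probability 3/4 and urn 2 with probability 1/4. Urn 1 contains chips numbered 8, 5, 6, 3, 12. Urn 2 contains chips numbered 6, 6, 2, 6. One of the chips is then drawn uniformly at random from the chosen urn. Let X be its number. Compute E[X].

127/20

E[X | urn 1] = (8+5+6+3+12)/5 = 34/5.
E[X | urn 2] = (6+6+2+6)/4 = 5.
E[X] = (3/4)·(34/5) + (1/4)·(5) = 127/20.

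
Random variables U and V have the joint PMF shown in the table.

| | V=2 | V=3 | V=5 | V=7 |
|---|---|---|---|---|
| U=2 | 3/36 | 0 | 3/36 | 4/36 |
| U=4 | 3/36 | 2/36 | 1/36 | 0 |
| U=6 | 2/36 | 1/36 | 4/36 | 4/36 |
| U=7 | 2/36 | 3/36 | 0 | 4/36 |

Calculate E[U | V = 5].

17/4

P(V = 5) = 2/9.
Σ U·P over the event = 2·(3/36) + 4·(1/36) + 6·(4/36) = 17/18.
E[U | V = 5] = (17/18) / (2/9) = 17/4.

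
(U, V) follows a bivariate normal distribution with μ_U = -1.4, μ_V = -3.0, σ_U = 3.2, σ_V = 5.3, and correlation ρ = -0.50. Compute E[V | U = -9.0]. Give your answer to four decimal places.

The regression of V on U has slope ρ·σ_V/σ_U and passes through (μ_U, μ_V).
E[V | U=-9.0] = -3.0 + (-0.50)·(5.3/3.2)·(-9.0 − (-1.4)) = -3.0 + (-0.828125)·(-7.6) = 3.2938.

3.2938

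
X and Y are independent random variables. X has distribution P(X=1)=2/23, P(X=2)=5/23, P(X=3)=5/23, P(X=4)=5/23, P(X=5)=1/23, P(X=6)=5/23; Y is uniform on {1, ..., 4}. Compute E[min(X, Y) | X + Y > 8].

39/11

P(X + Y > 8) = 11/92.
Summing min(X,Y)·P(x,y) over outcomes with X + Y > 8 gives 39/92.
E[min(X, Y) | X + Y > 8] = (39/92) / (11/92) = 39/11.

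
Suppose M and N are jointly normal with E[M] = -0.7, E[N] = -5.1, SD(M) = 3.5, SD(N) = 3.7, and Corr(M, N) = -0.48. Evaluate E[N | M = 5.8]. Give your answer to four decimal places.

For a bivariate normal, E[N | M=x] = μ_N + ρ·(σ_N/σ_M)·(x − μ_M).
E[N | M=5.8] = -5.1 + (-0.48)·(3.7/3.5)·(5.8 − (-0.7)) = -5.1 + (-0.50743)·(6.5) = -8.3983.

-8.3983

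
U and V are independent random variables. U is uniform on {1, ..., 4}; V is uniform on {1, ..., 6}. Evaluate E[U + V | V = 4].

Outcomes with V = 4: (1,4), (2,4), (3,4), (4,4), each with probability 1/24.
E[U + V | V = 4] = (5 + 6 + 7 + 8) / 4 = 13/2.

13/2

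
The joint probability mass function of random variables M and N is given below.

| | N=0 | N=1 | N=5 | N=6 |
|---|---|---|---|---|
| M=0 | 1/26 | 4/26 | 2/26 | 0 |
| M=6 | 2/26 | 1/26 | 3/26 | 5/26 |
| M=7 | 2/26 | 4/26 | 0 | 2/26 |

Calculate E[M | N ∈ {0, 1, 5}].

P(N ∈ {0, 1, 5}) = 19/26.
Summing M·P(M=x,N=y) over the conditioning event gives 3.
E[M | N ∈ {0, 1, 5}] = (3) / (19/26) = 78/19.

78/19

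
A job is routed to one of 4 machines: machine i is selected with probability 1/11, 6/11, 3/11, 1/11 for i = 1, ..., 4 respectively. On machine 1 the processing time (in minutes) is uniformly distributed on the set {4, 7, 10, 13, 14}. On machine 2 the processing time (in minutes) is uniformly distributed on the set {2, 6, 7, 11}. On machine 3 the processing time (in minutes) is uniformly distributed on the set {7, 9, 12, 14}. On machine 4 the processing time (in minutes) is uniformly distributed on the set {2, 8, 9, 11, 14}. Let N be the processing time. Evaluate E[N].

E[N | machine 1] = (4+7+10+13+14)/5 = 48/5.
E[N | machine 2] = (2+6+7+11)/4 = 13/2.
E[N | machine 3] = (7+9+12+14)/4 = 21/2.
E[N | machine 4] = (2+8+9+11+14)/5 = 44/5.
E[N] = (1/11)·(48/5) + (6/11)·(13/2) + (3/11)·(21/2) + (1/11)·(44/5) = 889/110.

889/110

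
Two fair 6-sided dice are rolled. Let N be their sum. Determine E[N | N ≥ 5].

P(N ≥ 5) = 5/6.
Σ over the event: 5·1/9 + 6·5/36 + 7·1/6 + 8·5/36 + 9·1/9 + 10·1/12 + 11·1/18 + 12·1/36 = 58/9.
E[N | N ≥ 5] = (58/9) / (5/6) = 116/15.

116/15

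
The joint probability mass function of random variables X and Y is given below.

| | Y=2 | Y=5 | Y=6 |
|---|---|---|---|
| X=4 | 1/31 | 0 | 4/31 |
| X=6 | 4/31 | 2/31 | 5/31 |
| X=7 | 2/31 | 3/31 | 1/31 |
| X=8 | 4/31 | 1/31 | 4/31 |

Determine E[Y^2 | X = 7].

119/6

P(X = 7) = 6/31.
Σ Y^2·P over the event = 4·(2/31) + 25·(3/31) + 36·(1/31) = 119/31.
E[Y^2 | X = 7] = (119/31) / (6/31) = 119/6.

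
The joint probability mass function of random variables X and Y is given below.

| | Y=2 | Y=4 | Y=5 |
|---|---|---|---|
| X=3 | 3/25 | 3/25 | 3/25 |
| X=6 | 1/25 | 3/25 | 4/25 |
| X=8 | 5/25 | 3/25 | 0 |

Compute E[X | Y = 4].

17/3

P(Y = 4) = 9/25.
Summing X·P(X=x,Y=y) over the conditioning event gives 51/25.
E[X | Y = 4] = (51/25) / (9/25) = 17/3.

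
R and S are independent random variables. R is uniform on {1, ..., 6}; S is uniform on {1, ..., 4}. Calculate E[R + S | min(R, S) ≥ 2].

7

P(min(R, S) ≥ 2) = 5/8.
Summing (R+S)·P(x,y) over outcomes with min(R, S) ≥ 2 gives 35/8.
E[R + S | min(R, S) ≥ 2] = (35/8) / (5/8) = 7.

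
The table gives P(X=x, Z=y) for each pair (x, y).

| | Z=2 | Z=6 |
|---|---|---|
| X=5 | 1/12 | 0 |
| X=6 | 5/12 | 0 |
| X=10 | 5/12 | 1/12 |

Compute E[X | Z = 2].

85/11

P(Z = 2) = 11/12.
Σ X·P over the event = 5·(1/12) + 6·(5/12) + 10·(5/12) = 85/12.
E[X | Z = 2] = (85/12) / (11/12) = 85/11.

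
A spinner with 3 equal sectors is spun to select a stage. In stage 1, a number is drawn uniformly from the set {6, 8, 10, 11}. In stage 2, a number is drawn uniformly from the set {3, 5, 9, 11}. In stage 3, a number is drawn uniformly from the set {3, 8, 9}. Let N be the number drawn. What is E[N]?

269/36

E[N | stage 1] = (6+8+10+11)/4 = 35/4.
E[N | stage 2] = (3+5+9+11)/4 = 7.
E[N | stage 3] = (3+8+9)/3 = 20/3.
E[N] = (1/3)·(35/4) + (1/3)·(7) + (1/3)·(20/3) = 269/36.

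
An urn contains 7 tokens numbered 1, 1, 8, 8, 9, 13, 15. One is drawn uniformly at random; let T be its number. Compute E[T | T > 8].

P(T > 8) = 3/7.
Σ over the event: 9·1/7 + 13·1/7 + 15·1/7 = 37/7.
E[T | T > 8] = (37/7) / (3/7) = 37/3.

37/3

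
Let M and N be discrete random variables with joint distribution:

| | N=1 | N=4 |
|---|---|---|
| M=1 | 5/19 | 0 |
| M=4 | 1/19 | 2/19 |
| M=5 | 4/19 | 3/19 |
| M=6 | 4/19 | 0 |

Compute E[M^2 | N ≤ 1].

265/14

P(N ≤ 1) = 14/19.
Σ M^2·P over the event = 1·(5/19) + 16·(1/19) + 25·(4/19) + 36·(4/19) = 265/19.
E[M^2 | N ≤ 1] = (265/19) / (14/19) = 265/14.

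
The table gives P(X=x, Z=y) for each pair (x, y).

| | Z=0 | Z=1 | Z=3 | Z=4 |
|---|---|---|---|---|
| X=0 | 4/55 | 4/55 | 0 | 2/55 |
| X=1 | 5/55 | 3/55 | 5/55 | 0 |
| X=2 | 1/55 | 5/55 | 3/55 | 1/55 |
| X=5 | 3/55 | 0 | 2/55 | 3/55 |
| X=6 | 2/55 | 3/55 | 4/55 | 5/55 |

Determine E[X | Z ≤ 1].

P(Z ≤ 1) = 6/11.
Summing X·P(X=x,Z=y) over the conditioning event gives 13/11.
E[X | Z ≤ 1] = (13/11) / (6/11) = 13/6.

13/6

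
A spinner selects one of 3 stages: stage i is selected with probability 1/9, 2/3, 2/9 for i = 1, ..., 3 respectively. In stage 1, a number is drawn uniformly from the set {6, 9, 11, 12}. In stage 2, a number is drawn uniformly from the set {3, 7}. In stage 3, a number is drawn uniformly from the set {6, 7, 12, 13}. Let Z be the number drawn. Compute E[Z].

13/2

E[Z | stage 1] = (6+9+11+12)/4 = 19/2.
E[Z | stage 2] = (3+7)/2 = 5.
E[Z | stage 3] = (6+7+12+13)/4 = 19/2.
E[Z] = (1/9)·(19/2) + (2/3)·(5) + (2/9)·(19/2) = 13/2.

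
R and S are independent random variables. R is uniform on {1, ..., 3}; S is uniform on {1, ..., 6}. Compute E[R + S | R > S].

Outcomes with R > S: (2,1), (3,1), (3,2), each with probability 1/18.
E[R + S | R > S] = (3 + 4 + 5) / 3 = 4.

4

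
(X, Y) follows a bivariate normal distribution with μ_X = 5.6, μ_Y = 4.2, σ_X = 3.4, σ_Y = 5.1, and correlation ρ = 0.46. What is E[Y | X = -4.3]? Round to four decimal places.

-2.6310

The regression of Y on X has slope ρ·σ_Y/σ_X and passes through (μ_X, μ_Y).
E[Y | X=-4.3] = 4.2 + (0.46)·(5.1/3.4)·(-4.3 − (5.6)) = 4.2 + (0.69)·(-9.9) = -2.6310.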